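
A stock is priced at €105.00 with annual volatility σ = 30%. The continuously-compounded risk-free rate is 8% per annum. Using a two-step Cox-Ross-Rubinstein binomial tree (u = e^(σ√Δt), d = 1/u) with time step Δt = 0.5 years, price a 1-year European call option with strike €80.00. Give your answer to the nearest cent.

CRR parameters: u = e^(σ√Δt) = e^(0.3·√0.5) = 1.2363, d = 1/u = 0.8089
Per-period rate: rΔt = 0.08·0.5 = 0.04, so R = e^0.04 = 1.0408
Risk-neutral probability p = (e^0.04 − 0.8089)/(1.2363 − 0.8089) = 0.2320/0.4275 = 0.5426
Terminal stock prices: S_uu = 160.5, S_ud = 105, S_dd = 68.7
Terminal payoffs (S − K): max(80.49, 0) = 80.49, max(25, 0) = 25, max(-11.3, 0) = 0
Node u (S = 129.8): V_u = e^(−0.04)·[0.5426·80.4888 + 0.4574·25.0000] = 52.9495
Node d (S = 84.93): V_d = e^(−0.04)·[0.5426·25.0000 + 0.4574·0.0000] = 13.0341
Node 0 (S = 105): V_0 = e^(−0.04)·[0.5426·52.9495 + 0.4574·13.0341] = 33.3334

€33.33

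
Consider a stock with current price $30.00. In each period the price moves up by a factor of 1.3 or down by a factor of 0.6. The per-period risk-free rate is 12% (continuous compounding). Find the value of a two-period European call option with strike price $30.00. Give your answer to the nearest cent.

Risk-neutral probability p = (e^0.12 − 0.6)/(1.3 − 0.6) = 0.5275/0.7000 = 0.7536
Terminal stock prices: S_uu = 50.7, S_ud = 23.4, S_dd = 10.8
Terminal payoffs (S − K): max(20.7, 0) = 20.7, max(-6.6, 0) = 0, max(-19.2, 0) = 0
Node u (S = 39): V_u = e^(−0.12)·[0.7536·20.7000 + 0.2464·0.0000] = 13.8349
Node d (S = 18): V_d = e^(−0.12)·[0.7536·0.0000 + 0.2464·0.0000] = 0.0000
Node 0 (S = 30): V_0 = e^(−0.12)·[0.7536·13.8349 + 0.2464·0.0000] = 9.2466

$9.25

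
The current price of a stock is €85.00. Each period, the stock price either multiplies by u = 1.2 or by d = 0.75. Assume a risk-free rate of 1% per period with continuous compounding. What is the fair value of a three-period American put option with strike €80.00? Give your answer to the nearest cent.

Risk-neutral probability p = (e^0.01 − 0.75)/(1.2 − 0.75) = 0.2601/0.4500 = 0.5779
Terminal stock prices: S_uuu = 146.9, S_uud = 91.8, S_udd = 57.38, S_ddd = 35.86
Terminal payoffs (K − S): max(-66.88, 0) = 0, max(-11.8, 0) = 0, max(22.62, 0) = 22.62, max(44.14, 0) = 44.14
Node uu (S = 122.4): continuation = e^(−0.01)·[0.5779·0.0000 + 0.4221·0.0000] = 0.0000; exercise value = 0.0000 ≤ continuation, so V_uu = 0.0000
Node ud (S = 76.5): continuation = e^(−0.01)·[0.5779·0.0000 + 0.4221·22.6250] = 9.4552; exercise value = 3.5000 ≤ continuation, so V_ud = 9.4552
Node dd (S = 47.81): continuation = e^(−0.01)·[0.5779·22.6250 + 0.4221·44.1406] = 31.3915; exercise value = 32.1875 > continuation, so V_dd = 32.1875 (exercise)
Node u (S = 102): continuation = e^(−0.01)·[0.5779·0.0000 + 0.4221·9.4552] = 3.9514; exercise value = 0.0000 ≤ continuation, so V_u = 3.9514
Node d (S = 63.75): continuation = e^(−0.01)·[0.5779·9.4552 + 0.4221·32.1875] = 18.8612; exercise value = 16.2500 ≤ continuation, so V_d = 18.8612
Node 0 (S = 85): continuation = e^(−0.01)·[0.5779·3.9514 + 0.4221·18.8612] = 10.1431; exercise value = 0.0000 ≤ continuation, so V_0 = 10.1431

€10.14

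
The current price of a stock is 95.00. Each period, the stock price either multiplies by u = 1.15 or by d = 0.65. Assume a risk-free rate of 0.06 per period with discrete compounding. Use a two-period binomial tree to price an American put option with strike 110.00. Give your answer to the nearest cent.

Risk-neutral probability p = (1 + 0.06 − 0.65)/(1.15 − 0.65) = 0.4100/0.5000 = 0.8200
Terminal stock prices: S_uu = 125.6, S_ud = 71.01, S_dd = 40.14
Terminal payoffs (K − S): max(-15.64, 0) = 0, max(38.99, 0) = 38.99, max(69.86, 0) = 69.86
Node u (S = 109.2): continuation = 1/1.06·[0.8200·0.0000 + 0.1800·38.9875] = 6.6205; exercise value = 0.7500 ≤ continuation, so V_u = 6.6205
Node d (S = 61.75): continuation = 1/1.06·[0.8200·38.9875 + 0.1800·69.8625] = 42.0236; exercise value = 48.2500 > continuation, so V_d = 48.2500 (exercise)
Node 0 (S = 95): continuation = 1/1.06·[0.8200·6.6205 + 0.1800·48.2500] = 13.3149; exercise value = 15.0000 > continuation, so V_0 = 15.0000 (exercise)

15.00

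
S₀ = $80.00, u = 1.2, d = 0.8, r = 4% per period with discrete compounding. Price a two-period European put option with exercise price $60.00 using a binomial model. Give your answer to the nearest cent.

Risk-neutral probability p = (1 + 0.04 − 0.8)/(1.2 − 0.8) = 0.2400/0.4000 = 0.6000
Terminal stock prices: S_uu = 115.2, S_ud = 76.8, S_dd = 51.2
Terminal payoffs (K − S): max(-55.2, 0) = 0, max(-16.8, 0) = 0, max(8.8, 0) = 8.8
Node u (S = 96): V_u = 1/1.04·[0.6000·0.0000 + 0.4000·0.0000] = 0.0000
Node d (S = 64): V_d = 1/1.04·[0.6000·0.0000 + 0.4000·8.8000] = 3.3846
Node 0 (S = 80): V_0 = 1/1.04·[0.6000·0.0000 + 0.4000·3.3846] = 1.3018

$1.30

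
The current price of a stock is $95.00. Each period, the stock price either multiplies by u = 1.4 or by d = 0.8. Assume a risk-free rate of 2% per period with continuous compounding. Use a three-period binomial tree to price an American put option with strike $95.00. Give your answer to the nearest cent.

$15.90

Risk-neutral probability p = (e^0.02 − 0.8)/(1.4 − 0.8) = 0.2202/0.6000 = 0.3670
Terminal stock prices: S_uuu = 260.7, S_uud = 149, S_udd = 85.12, S_ddd = 48.64
Terminal payoffs (K − S): max(-165.7, 0) = 0, max(-53.96, 0) = 0, max(9.88, 0) = 9.88, max(46.36, 0) = 46.36
Node uu (S = 186.2): continuation = e^(−0.02)·[0.3670·0.0000 + 0.6330·0.0000] = 0.0000; exercise value = 0.0000 ≤ continuation, so V_uu = 0.0000
Node ud (S = 106.4): continuation = e^(−0.02)·[0.3670·0.0000 + 0.6330·9.8800] = 6.1302; exercise value = 0.0000 ≤ continuation, so V_ud = 6.1302
Node dd (S = 60.8): continuation = e^(−0.02)·[0.3670·9.8800 + 0.6330·46.3600] = 32.3189; exercise value = 34.2000 > continuation, so V_dd = 34.2000 (exercise)
Node u (S = 133): continuation = e^(−0.02)·[0.3670·0.0000 + 0.6330·6.1302] = 3.8036; exercise value = 0.0000 ≤ continuation, so V_u = 3.8036
Node d (S = 76): continuation = e^(−0.02)·[0.3670·6.1302 + 0.6330·34.2000] = 23.4251; exercise value = 19.0000 ≤ continuation, so V_d = 23.4251
Node 0 (S = 95): continuation = e^(−0.02)·[0.3670·3.8036 + 0.6330·23.4251] = 15.9027; exercise value = 0.0000 ≤ continuation, so V_0 = 15.9027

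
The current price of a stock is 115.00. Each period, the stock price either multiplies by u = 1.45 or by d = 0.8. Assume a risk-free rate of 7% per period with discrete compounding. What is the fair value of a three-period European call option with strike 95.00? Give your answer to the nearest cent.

43.34

Risk-neutral probability p = (1 + 0.07 − 0.8)/(1.45 − 0.8) = 0.2700/0.6500 = 0.4154
Terminal stock prices: S_uuu = 350.6, S_uud = 193.4, S_udd = 106.7, S_ddd = 58.88
Terminal payoffs (S − K): max(255.6, 0) = 255.6, max(98.43, 0) = 98.43, max(11.72, 0) = 11.72, max(-36.12, 0) = 0
Node uu (S = 241.8): V_uu = 1/1.07·[0.4154·255.5919 + 0.5846·98.4300] = 153.0025
Node ud (S = 133.4): V_ud = 1/1.07·[0.4154·98.4300 + 0.5846·11.7200] = 44.6150
Node dd (S = 73.6): V_dd = 1/1.07·[0.4154·11.7200 + 0.5846·0.0000] = 4.5498
Node u (S = 166.8): V_u = 1/1.07·[0.4154·153.0025 + 0.5846·44.6150] = 83.7733
Node d (S = 92): V_d = 1/1.07·[0.4154·44.6150 + 0.5846·4.5498] = 19.8059
Node 0 (S = 115): V_0 = 1/1.07·[0.4154·83.7733 + 0.5846·19.8059] = 43.3429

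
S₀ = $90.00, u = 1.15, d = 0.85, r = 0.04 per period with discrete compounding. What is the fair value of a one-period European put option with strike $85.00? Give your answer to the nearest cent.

Risk-neutral probability p = (1 + 0.04 − 0.85)/(1.15 − 0.85) = 0.1900/0.3000 = 0.6333
Terminal stock prices: S_u = 103.5, S_d = 76.5
Terminal payoffs (K − S): max(-18.5, 0) = 0, max(8.5, 0) = 8.5
Node 0 (S = 90): V_0 = 1/1.04·[0.6333·0.0000 + 0.3667·8.5000] = 2.9968

$3.00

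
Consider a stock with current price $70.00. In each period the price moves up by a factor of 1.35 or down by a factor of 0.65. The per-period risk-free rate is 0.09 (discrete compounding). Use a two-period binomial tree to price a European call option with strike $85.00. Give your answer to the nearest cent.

Risk-neutral probability p = (1 + 0.09 − 0.65)/(1.35 − 0.65) = 0.4400/0.7000 = 0.6286
Terminal stock prices: S_uu = 127.6, S_ud = 61.43, S_dd = 29.58
Terminal payoffs (S − K): max(42.58, 0) = 42.58, max(-23.57, 0) = 0, max(-55.42, 0) = 0
Node u (S = 94.5): V_u = 1/1.09·[0.6286·42.5750 + 0.3714·0.0000] = 24.5518
Node d (S = 45.5): V_d = 1/1.09·[0.6286·0.0000 + 0.3714·0.0000] = 0.0000
Node 0 (S = 70): V_0 = 1/1.09·[0.6286·24.5518 + 0.3714·0.0000] = 14.1583

$14.16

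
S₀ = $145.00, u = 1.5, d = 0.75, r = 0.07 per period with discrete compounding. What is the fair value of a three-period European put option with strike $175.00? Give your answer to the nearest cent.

Risk-neutral probability p = (1 + 0.07 − 0.75)/(1.5 − 0.75) = 0.3200/0.7500 = 0.4267
Terminal stock prices: S_uuu = 489.4, S_uud = 244.7, S_udd = 122.3, S_ddd = 61.17
Terminal payoffs (K − S): max(-314.4, 0) = 0, max(-69.69, 0) = 0, max(52.66, 0) = 52.66, max(113.8, 0) = 113.8
Node uu (S = 326.2): V_uu = 1/1.07·[0.4267·0.0000 + 0.5733·0.0000] = 0.0000
Node ud (S = 163.1): V_ud = 1/1.07·[0.4267·0.0000 + 0.5733·52.6562] = 28.2146
Node dd (S = 81.56): V_dd = 1/1.07·[0.4267·52.6562 + 0.5733·113.8281] = 81.9889
Node u (S = 217.5): V_u = 1/1.07·[0.4267·0.0000 + 0.5733·28.2146] = 15.1181
Node d (S = 108.8): V_d = 1/1.07·[0.4267·28.2146 + 0.5733·81.9889] = 55.1824
Node 0 (S = 145): V_0 = 1/1.07·[0.4267·15.1181 + 0.5733·55.1824] = 35.5965

$35.60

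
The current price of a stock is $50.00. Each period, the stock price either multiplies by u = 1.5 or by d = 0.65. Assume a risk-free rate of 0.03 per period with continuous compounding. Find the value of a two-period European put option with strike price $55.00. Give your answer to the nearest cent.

Risk-neutral probability p = (e^0.03 − 0.65)/(1.5 − 0.65) = 0.3805/0.8500 = 0.4476
Terminal stock prices: S_uu = 112.5, S_ud = 48.75, S_dd = 21.13
Terminal payoffs (K − S): max(-57.5, 0) = 0, max(6.25, 0) = 6.25, max(33.88, 0) = 33.88
Node u (S = 75): V_u = e^(−0.03)·[0.4476·0.0000 + 0.5524·6.2500] = 3.3505
Node d (S = 32.5): V_d = e^(−0.03)·[0.4476·6.2500 + 0.5524·33.8750] = 20.8745
Node 0 (S = 50): V_0 = e^(−0.03)·[0.4476·3.3505 + 0.5524·20.8745] = 12.6458

$12.65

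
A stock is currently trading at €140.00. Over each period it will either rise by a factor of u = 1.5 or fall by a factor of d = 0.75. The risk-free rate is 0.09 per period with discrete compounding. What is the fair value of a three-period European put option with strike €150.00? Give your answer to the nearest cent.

€21.48

Risk-neutral probability p = (1 + 0.09 − 0.75)/(1.5 − 0.75) = 0.3400/0.7500 = 0.4533
Terminal stock prices: S_uuu = 472.5, S_uud = 236.2, S_udd = 118.1, S_ddd = 59.06
Terminal payoffs (K − S): max(-322.5, 0) = 0, max(-86.25, 0) = 0, max(31.88, 0) = 31.88, max(90.94, 0) = 90.94
Node uu (S = 315): V_uu = 1/1.09·[0.4533·0.0000 + 0.5467·0.0000] = 0.0000
Node ud (S = 157.5): V_ud = 1/1.09·[0.4533·0.0000 + 0.5467·31.8750] = 15.9862
Node dd (S = 78.75): V_dd = 1/1.09·[0.4533·31.8750 + 0.5467·90.9375] = 58.8647
Node u (S = 210): V_u = 1/1.09·[0.4533·0.0000 + 0.5467·15.9862] = 8.0176
Node d (S = 105): V_d = 1/1.09·[0.4533·15.9862 + 0.5467·58.8647] = 36.1711
Node 0 (S = 140): V_0 = 1/1.09·[0.4533·8.0176 + 0.5467·36.1711] = 21.4754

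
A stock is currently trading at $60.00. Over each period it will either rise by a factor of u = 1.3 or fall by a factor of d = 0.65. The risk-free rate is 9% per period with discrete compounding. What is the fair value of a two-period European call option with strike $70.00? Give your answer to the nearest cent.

Risk-neutral probability p = (1 + 0.09 − 0.65)/(1.3 − 0.65) = 0.4400/0.6500 = 0.6769
Terminal stock prices: S_uu = 101.4, S_ud = 50.7, S_dd = 25.35
Terminal payoffs (S − K): max(31.4, 0) = 31.4, max(-19.3, 0) = 0, max(-44.65, 0) = 0
Node u (S = 78): V_u = 1/1.09·[0.6769·31.4000 + 0.3231·0.0000] = 19.5004
Node d (S = 39): V_d = 1/1.09·[0.6769·0.0000 + 0.3231·0.0000] = 0.0000
Node 0 (S = 60): V_0 = 1/1.09·[0.6769·19.5004 + 0.3231·0.0000] = 12.1103

$12.11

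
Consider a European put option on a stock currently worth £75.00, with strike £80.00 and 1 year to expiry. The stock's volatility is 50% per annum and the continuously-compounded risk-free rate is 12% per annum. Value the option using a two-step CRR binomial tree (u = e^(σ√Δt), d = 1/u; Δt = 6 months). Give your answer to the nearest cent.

CRR parameters: u = e^(σ√Δt) = e^(0.5·√0.5) = 1.4241, d = 1/u = 0.7022
Per-period rate: rΔt = 0.12·0.5 = 0.06, so R = e^0.06 = 1.0618
Risk-neutral probability p = (e^0.06 − 0.7022)/(1.4241 − 0.7022) = 0.3596/0.7219 = 0.4982
Terminal stock prices: S_uu = 152.1, S_ud = 75, S_dd = 36.98
Terminal payoffs (K − S): max(-72.11, 0) = 0, max(5, 0) = 5, max(43.02, 0) = 43.02
Node u (S = 106.8): V_u = e^(−0.06)·[0.4982·0.0000 + 0.5018·5.0000] = 2.3630
Node d (S = 52.66): V_d = e^(−0.06)·[0.4982·5.0000 + 0.5018·43.0198] = 22.6770
Node 0 (S = 75): V_0 = e^(−0.06)·[0.4982·2.3630 + 0.5018·22.6770] = 11.8258

£11.83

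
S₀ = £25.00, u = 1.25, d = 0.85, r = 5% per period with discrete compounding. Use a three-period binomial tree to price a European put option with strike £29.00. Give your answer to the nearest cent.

£3.55

Risk-neutral probability p = (1 + 0.05 − 0.85)/(1.25 − 0.85) = 0.2000/0.4000 = 0.5000
Terminal stock prices: S_uuu = 48.83, S_uud = 33.2, S_udd = 22.58, S_ddd = 15.35
Terminal payoffs (K − S): max(-19.83, 0) = 0, max(-4.203, 0) = 0, max(6.422, 0) = 6.422, max(13.65, 0) = 13.65
Node uu (S = 39.06): V_uu = 1/1.05·[0.5000·0.0000 + 0.5000·0.0000] = 0.0000
Node ud (S = 26.56): V_ud = 1/1.05·[0.5000·0.0000 + 0.5000·6.4219] = 3.0580
Node dd (S = 18.06): V_dd = 1/1.05·[0.5000·6.4219 + 0.5000·13.6469] = 9.5565
Node u (S = 31.25): V_u = 1/1.05·[0.5000·0.0000 + 0.5000·3.0580] = 1.4562
Node d (S = 21.25): V_d = 1/1.05·[0.5000·3.0580 + 0.5000·9.5565] = 6.0069
Node 0 (S = 25): V_0 = 1/1.05·[0.5000·1.4562 + 0.5000·6.0069] = 3.5539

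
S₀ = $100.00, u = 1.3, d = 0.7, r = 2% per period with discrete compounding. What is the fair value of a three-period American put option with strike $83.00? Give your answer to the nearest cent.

$11.34

Risk-neutral probability p = (1 + 0.02 − 0.7)/(1.3 − 0.7) = 0.3200/0.6000 = 0.5333
Terminal stock prices: S_uuu = 219.7, S_uud = 118.3, S_udd = 63.7, S_ddd = 34.3
Terminal payoffs (K − S): max(-136.7, 0) = 0, max(-35.3, 0) = 0, max(19.3, 0) = 19.3, max(48.7, 0) = 48.7
Node uu (S = 169): continuation = 1/1.02·[0.5333·0.0000 + 0.4667·0.0000] = 0.0000; exercise value = 0.0000 ≤ continuation, so V_uu = 0.0000
Node ud (S = 91): continuation = 1/1.02·[0.5333·0.0000 + 0.4667·19.3000] = 8.8301; exercise value = 0.0000 ≤ continuation, so V_ud = 8.8301
Node dd (S = 49): continuation = 1/1.02·[0.5333·19.3000 + 0.4667·48.7000] = 32.3725; exercise value = 34.0000 > continuation, so V_dd = 34.0000 (exercise)
Node u (S = 130): continuation = 1/1.02·[0.5333·0.0000 + 0.4667·8.8301] = 4.0399; exercise value = 0.0000 ≤ continuation, so V_u = 4.0399
Node d (S = 70): continuation = 1/1.02·[0.5333·8.8301 + 0.4667·34.0000] = 20.1726; exercise value = 13.0000 ≤ continuation, so V_d = 20.1726
Node 0 (S = 100): continuation = 1/1.02·[0.5333·4.0399 + 0.4667·20.1726] = 11.3417; exercise value = 0.0000 ≤ continuation, so V_0 = 11.3417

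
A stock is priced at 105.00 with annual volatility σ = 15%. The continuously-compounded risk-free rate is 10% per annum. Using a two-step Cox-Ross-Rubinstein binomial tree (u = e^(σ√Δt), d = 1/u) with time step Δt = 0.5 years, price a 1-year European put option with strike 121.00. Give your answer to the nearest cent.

CRR parameters: u = e^(σ√Δt) = e^(0.15·√0.5) = 1.1119, d = 1/u = 0.8994
Per-period rate: rΔt = 0.1·0.5 = 0.05, so R = e^0.05 = 1.0513
Risk-neutral probability p = (e^0.05 − 0.8994)/(1.1119 − 0.8994) = 0.1519/0.2125 = 0.7148
Terminal stock prices: S_uu = 129.8, S_ud = 105, S_dd = 84.93
Terminal payoffs (K − S): max(-8.813, 0) = 0, max(16, 0) = 16, max(36.07, 0) = 36.07
Node u (S = 116.7): V_u = e^(−0.05)·[0.7148·0.0000 + 0.2852·16.0000] = 4.3414
Node d (S = 94.43): V_d = e^(−0.05)·[0.7148·16.0000 + 0.2852·36.0699] = 20.6654
Node 0 (S = 105): V_0 = e^(−0.05)·[0.7148·4.3414 + 0.2852·20.6654] = 8.5590

8.56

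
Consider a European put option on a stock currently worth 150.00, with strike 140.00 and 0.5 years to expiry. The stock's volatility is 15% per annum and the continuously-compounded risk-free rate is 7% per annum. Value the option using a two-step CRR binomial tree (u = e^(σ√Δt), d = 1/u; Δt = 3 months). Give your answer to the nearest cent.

1.69

CRR parameters: u = e^(σ√Δt) = e^(0.15·√0.25) = 1.0779, d = 1/u = 0.9277
Per-period rate: rΔt = 0.07·0.25 = 0.0175, so R = e^0.0175 = 1.0177
Risk-neutral probability p = (e^0.0175 − 0.9277)/(1.0779 − 0.9277) = 0.0899/0.1501 = 0.5988
Terminal stock prices: S_uu = 174.3, S_ud = 150, S_dd = 129.1
Terminal payoffs (K − S): max(-34.28, 0) = 0, max(-10, 0) = 0, max(10.89, 0) = 10.89
Node u (S = 161.7): V_u = e^(−0.0175)·[0.5988·0.0000 + 0.4012·0.0000] = 0.0000
Node d (S = 139.2): V_d = e^(−0.0175)·[0.5988·0.0000 + 0.4012·10.8938] = 4.2943
Node 0 (S = 150): V_0 = e^(−0.0175)·[0.5988·0.0000 + 0.4012·4.2943] = 1.6928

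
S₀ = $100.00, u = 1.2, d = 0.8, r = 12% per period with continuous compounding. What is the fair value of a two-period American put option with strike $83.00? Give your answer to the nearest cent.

Risk-neutral probability p = (e^0.12 − 0.8)/(1.2 − 0.8) = 0.3275/0.4000 = 0.8187
Terminal stock prices: S_uu = 144, S_ud = 96, S_dd = 64
Terminal payoffs (K − S): max(-61, 0) = 0, max(-13, 0) = 0, max(19, 0) = 19
Node u (S = 120): continuation = e^(−0.12)·[0.8187·0.0000 + 0.1813·0.0000] = 0.0000; exercise value = 0.0000 ≤ continuation, so V_u = 0.0000
Node d (S = 80): continuation = e^(−0.12)·[0.8187·0.0000 + 0.1813·19.0000] = 3.0545; exercise value = 3.0000 ≤ continuation, so V_d = 3.0545
Node 0 (S = 100): continuation = e^(−0.12)·[0.8187·0.0000 + 0.1813·3.0545] = 0.4910; exercise value = 0.0000 ≤ continuation, so V_0 = 0.4910

$0.49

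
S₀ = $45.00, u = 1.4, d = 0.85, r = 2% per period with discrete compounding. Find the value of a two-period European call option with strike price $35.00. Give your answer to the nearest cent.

Risk-neutral probability p = (1 + 0.02 − 0.85)/(1.4 − 0.85) = 0.1700/0.5500 = 0.3091
Terminal stock prices: S_uu = 88.2, S_ud = 53.55, S_dd = 32.51
Terminal payoffs (S − K): max(53.2, 0) = 53.2, max(18.55, 0) = 18.55, max(-2.488, 0) = 0
Node u (S = 63): V_u = 1/1.02·[0.3091·53.2000 + 0.6909·18.5500] = 28.6863
Node d (S = 38.25): V_d = 1/1.02·[0.3091·18.5500 + 0.6909·0.0000] = 5.6212
Node 0 (S = 45): V_0 = 1/1.02·[0.3091·28.6863 + 0.6909·5.6212] = 12.5004

$12.50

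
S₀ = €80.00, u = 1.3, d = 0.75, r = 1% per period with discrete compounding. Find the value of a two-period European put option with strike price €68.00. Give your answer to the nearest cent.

Risk-neutral probability p = (1 + 0.01 − 0.75)/(1.3 − 0.75) = 0.2600/0.5500 = 0.4727
Terminal stock prices: S_uu = 135.2, S_ud = 78, S_dd = 45
Terminal payoffs (K − S): max(-67.2, 0) = 0, max(-10, 0) = 0, max(23, 0) = 23
Node u (S = 104): V_u = 1/1.01·[0.4727·0.0000 + 0.5273·0.0000] = 0.0000
Node d (S = 60): V_d = 1/1.01·[0.4727·0.0000 + 0.5273·23.0000] = 12.0072
Node 0 (S = 80): V_0 = 1/1.01·[0.4727·0.0000 + 0.5273·12.0072] = 6.2684

€6.27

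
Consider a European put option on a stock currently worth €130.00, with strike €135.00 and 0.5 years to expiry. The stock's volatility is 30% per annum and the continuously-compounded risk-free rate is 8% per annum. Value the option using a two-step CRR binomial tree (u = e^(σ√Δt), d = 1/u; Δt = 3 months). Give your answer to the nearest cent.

CRR parameters: u = e^(σ√Δt) = e^(0.3·√0.25) = 1.1618, d = 1/u = 0.8607
Per-period rate: rΔt = 0.08·0.25 = 0.02, so R = e^0.02 = 1.0202
Risk-neutral probability p = (e^0.02 − 0.8607)/(1.1618 − 0.8607) = 0.1595/0.3011 = 0.5297
Terminal stock prices: S_uu = 175.5, S_ud = 130, S_dd = 96.31
Terminal payoffs (K − S): max(-40.48, 0) = 0, max(5, 0) = 5, max(38.69, 0) = 38.69
Node u (S = 151): V_u = e^(−0.02)·[0.5297·0.0000 + 0.4703·5.0000] = 2.3052
Node d (S = 111.9): V_d = e^(−0.02)·[0.5297·5.0000 + 0.4703·38.6936] = 20.4348
Node 0 (S = 130): V_0 = e^(−0.02)·[0.5297·2.3052 + 0.4703·20.4348] = 10.6178

€10.62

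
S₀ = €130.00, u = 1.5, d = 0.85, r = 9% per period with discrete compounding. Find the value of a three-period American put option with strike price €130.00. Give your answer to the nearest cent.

Risk-neutral probability p = (1 + 0.09 − 0.85)/(1.5 − 0.85) = 0.2400/0.6500 = 0.3692
Terminal stock prices: S_uuu = 438.8, S_uud = 248.6, S_udd = 140.9, S_ddd = 79.84
Terminal payoffs (K − S): max(-308.8, 0) = 0, max(-118.6, 0) = 0, max(-10.89, 0) = 0, max(50.16, 0) = 50.16
Node uu (S = 292.5): continuation = 1/1.09·[0.3692·0.0000 + 0.6308·0.0000] = 0.0000; exercise value = 0.0000 ≤ continuation, so V_uu = 0.0000
Node ud (S = 165.8): continuation = 1/1.09·[0.3692·0.0000 + 0.6308·0.0000] = 0.0000; exercise value = 0.0000 ≤ continuation, so V_ud = 0.0000
Node dd (S = 93.92): continuation = 1/1.09·[0.3692·0.0000 + 0.6308·50.1638] = 29.0291; exercise value = 36.0750 > continuation, so V_dd = 36.0750 (exercise)
Node u (S = 195): continuation = 1/1.09·[0.3692·0.0000 + 0.6308·0.0000] = 0.0000; exercise value = 0.0000 ≤ continuation, so V_u = 0.0000
Node d (S = 110.5): continuation = 1/1.09·[0.3692·0.0000 + 0.6308·36.0750] = 20.8761; exercise value = 19.5000 ≤ continuation, so V_d = 20.8761
Node 0 (S = 130): continuation = 1/1.09·[0.3692·0.0000 + 0.6308·20.8761] = 12.0808; exercise value = 0.0000 ≤ continuation, so V_0 = 12.0808

€12.08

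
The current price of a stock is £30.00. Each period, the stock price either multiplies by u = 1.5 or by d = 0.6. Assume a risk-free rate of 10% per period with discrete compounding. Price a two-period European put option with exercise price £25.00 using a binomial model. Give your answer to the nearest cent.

Risk-neutral probability p = (1 + 0.1 − 0.6)/(1.5 − 0.6) = 0.5000/0.9000 = 0.5556
Terminal stock prices: S_uu = 67.5, S_ud = 27, S_dd = 10.8
Terminal payoffs (K − S): max(-42.5, 0) = 0, max(-2, 0) = 0, max(14.2, 0) = 14.2
Node u (S = 45): V_u = 1/1.1·[0.5556·0.0000 + 0.4444·0.0000] = 0.0000
Node d (S = 18): V_d = 1/1.1·[0.5556·0.0000 + 0.4444·14.2000] = 5.7374
Node 0 (S = 30): V_0 = 1/1.1·[0.5556·0.0000 + 0.4444·5.7374] = 2.3181

£2.32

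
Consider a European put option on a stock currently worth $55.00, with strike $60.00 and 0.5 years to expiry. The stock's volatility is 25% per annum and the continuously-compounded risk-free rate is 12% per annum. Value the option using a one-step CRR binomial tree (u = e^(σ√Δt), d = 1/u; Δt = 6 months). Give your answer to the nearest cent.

$4.85

CRR parameters: u = e^(σ√Δt) = e^(0.25·√0.5) = 1.1934, d = 1/u = 0.8380
Per-period rate: rΔt = 0.12·0.5 = 0.06, so R = e^0.06 = 1.0618
Risk-neutral probability p = (e^0.06 − 0.8380)/(1.1934 − 0.8380) = 0.2239/0.3554 = 0.6299
Terminal stock prices: S_u = 65.64, S_d = 46.09
Terminal payoffs (K − S): max(-5.635, 0) = 0, max(13.91, 0) = 13.91
Node 0 (S = 55): V_0 = e^(−0.06)·[0.6299·0.0000 + 0.3701·13.9118] = 4.8488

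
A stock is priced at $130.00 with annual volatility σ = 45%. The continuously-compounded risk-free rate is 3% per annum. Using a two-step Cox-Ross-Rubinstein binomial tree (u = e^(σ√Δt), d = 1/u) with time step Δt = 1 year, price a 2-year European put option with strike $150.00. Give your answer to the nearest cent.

$39.74

CRR parameters: u = e^(σ√Δt) = e^(0.45·√1) = 1.5683, d = 1/u = 0.6376
Per-period rate: rΔt = 0.03·1 = 0.03, so R = e^0.03 = 1.0305
Risk-neutral probability p = (e^0.03 − 0.6376)/(1.5683 − 0.6376) = 0.3928/0.9307 = 0.4221
Terminal stock prices: S_uu = 319.7, S_ud = 130, S_dd = 52.85
Terminal payoffs (K − S): max(-169.7, 0) = 0, max(20, 0) = 20, max(97.15, 0) = 97.15
Node u (S = 203.9): V_u = e^(−0.03)·[0.4221·0.0000 + 0.5779·20.0000] = 11.2167
Node d (S = 82.89): V_d = e^(−0.03)·[0.4221·20.0000 + 0.5779·97.1459] = 62.6752
Node 0 (S = 130): V_0 = e^(−0.03)·[0.4221·11.2167 + 0.5779·62.6752] = 39.7450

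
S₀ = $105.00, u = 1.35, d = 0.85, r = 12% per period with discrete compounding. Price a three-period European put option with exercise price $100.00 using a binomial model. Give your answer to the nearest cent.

$2.46

Risk-neutral probability p = (1 + 0.12 − 0.85)/(1.35 − 0.85) = 0.2700/0.5000 = 0.5400
Terminal stock prices: S_uuu = 258.3, S_uud = 162.7, S_udd = 102.4, S_ddd = 64.48
Terminal payoffs (K − S): max(-158.3, 0) = 0, max(-62.66, 0) = 0, max(-2.414, 0) = 0, max(35.52, 0) = 35.52
Node uu (S = 191.4): V_uu = 1/1.12·[0.5400·0.0000 + 0.4600·0.0000] = 0.0000
Node ud (S = 120.5): V_ud = 1/1.12·[0.5400·0.0000 + 0.4600·0.0000] = 0.0000
Node dd (S = 75.86): V_dd = 1/1.12·[0.5400·0.0000 + 0.4600·35.5169] = 14.5873
Node u (S = 141.8): V_u = 1/1.12·[0.5400·0.0000 + 0.4600·0.0000] = 0.0000
Node d (S = 89.25): V_d = 1/1.12·[0.5400·0.0000 + 0.4600·14.5873] = 5.9912
Node 0 (S = 105): V_0 = 1/1.12·[0.5400·0.0000 + 0.4600·5.9912] = 2.4607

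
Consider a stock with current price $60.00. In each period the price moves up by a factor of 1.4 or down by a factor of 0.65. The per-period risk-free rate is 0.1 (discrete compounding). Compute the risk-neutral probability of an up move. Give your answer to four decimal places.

p = 0.6000

Risk-neutral probability p = (1 + 0.1 − 0.65)/(1.4 − 0.65) = 0.4500/0.7500 = 0.6000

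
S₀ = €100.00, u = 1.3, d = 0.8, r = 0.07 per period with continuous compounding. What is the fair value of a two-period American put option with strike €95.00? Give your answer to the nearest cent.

Risk-neutral probability p = (e^0.07 − 0.8)/(1.3 − 0.8) = 0.2725/0.5000 = 0.5450
Terminal stock prices: S_uu = 169, S_ud = 104, S_dd = 64
Terminal payoffs (K − S): max(-74, 0) = 0, max(-9, 0) = 0, max(31, 0) = 31
Node u (S = 130): continuation = e^(−0.07)·[0.5450·0.0000 + 0.4550·0.0000] = 0.0000; exercise value = 0.0000 ≤ continuation, so V_u = 0.0000
Node d (S = 80): continuation = e^(−0.07)·[0.5450·0.0000 + 0.4550·31.0000] = 13.1509; exercise value = 15.0000 > continuation, so V_d = 15.0000 (exercise)
Node 0 (S = 100): continuation = e^(−0.07)·[0.5450·0.0000 + 0.4550·15.0000] = 6.3634; exercise value = 0.0000 ≤ continuation, so V_0 = 6.3634

€6.36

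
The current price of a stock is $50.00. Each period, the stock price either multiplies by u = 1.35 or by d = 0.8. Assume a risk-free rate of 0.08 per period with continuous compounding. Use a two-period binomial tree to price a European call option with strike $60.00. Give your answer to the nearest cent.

$7.04

Risk-neutral probability p = (e^0.08 − 0.8)/(1.35 − 0.8) = 0.2833/0.5500 = 0.5151
Terminal stock prices: S_uu = 91.13, S_ud = 54, S_dd = 32
Terminal payoffs (S − K): max(31.13, 0) = 31.13, max(-6, 0) = 0, max(-28, 0) = 0
Node u (S = 67.5): V_u = e^(−0.08)·[0.5151·31.1250 + 0.4849·0.0000] = 14.7989
Node d (S = 40): V_d = e^(−0.08)·[0.5151·0.0000 + 0.4849·0.0000] = 0.0000
Node 0 (S = 50): V_0 = e^(−0.08)·[0.5151·14.7989 + 0.4849·0.0000] = 7.0364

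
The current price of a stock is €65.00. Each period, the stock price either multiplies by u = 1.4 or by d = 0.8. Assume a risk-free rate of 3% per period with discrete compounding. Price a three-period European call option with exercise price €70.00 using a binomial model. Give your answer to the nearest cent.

€13.53

Risk-neutral probability p = (1 + 0.03 − 0.8)/(1.4 − 0.8) = 0.2300/0.6000 = 0.3833
Terminal stock prices: S_uuu = 178.4, S_uud = 101.9, S_udd = 58.24, S_ddd = 33.28
Terminal payoffs (S − K): max(108.4, 0) = 108.4, max(31.92, 0) = 31.92, max(-11.76, 0) = 0, max(-36.72, 0) = 0
Node uu (S = 127.4): V_uu = 1/1.03·[0.3833·108.3600 + 0.6167·31.9200] = 59.4388
Node ud (S = 72.8): V_ud = 1/1.03·[0.3833·31.9200 + 0.6167·0.0000] = 11.8796
Node dd (S = 41.6): V_dd = 1/1.03·[0.3833·0.0000 + 0.6167·0.0000] = 0.0000
Node u (S = 91): V_u = 1/1.03·[0.3833·59.4388 + 0.6167·11.8796] = 29.2336
Node d (S = 52): V_d = 1/1.03·[0.3833·11.8796 + 0.6167·0.0000] = 4.4212
Node 0 (S = 65): V_0 = 1/1.03·[0.3833·29.2336 + 0.6167·4.4212] = 13.5268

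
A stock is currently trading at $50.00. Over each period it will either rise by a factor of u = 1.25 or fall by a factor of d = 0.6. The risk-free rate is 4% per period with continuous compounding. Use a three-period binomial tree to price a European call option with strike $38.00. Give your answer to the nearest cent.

Risk-neutral probability p = (e^0.04 − 0.6)/(1.25 − 0.6) = 0.4408/0.6500 = 0.6782
Terminal stock prices: S_uuu = 97.66, S_uud = 46.88, S_udd = 22.5, S_ddd = 10.8
Terminal payoffs (S − K): max(59.66, 0) = 59.66, max(8.875, 0) = 8.875, max(-15.5, 0) = 0, max(-27.2, 0) = 0
Node uu (S = 78.12): V_uu = e^(−0.04)·[0.6782·59.6562 + 0.3218·8.8750] = 41.6150
Node ud (S = 37.5): V_ud = e^(−0.04)·[0.6782·8.8750 + 0.3218·0.0000] = 5.7828
Node dd (S = 18): V_dd = e^(−0.04)·[0.6782·0.0000 + 0.3218·0.0000] = 0.0000
Node u (S = 62.5): V_u = e^(−0.04)·[0.6782·41.6150 + 0.3218·5.7828] = 28.9036
Node d (S = 30): V_d = e^(−0.04)·[0.6782·5.7828 + 0.3218·0.0000] = 3.7679
Node 0 (S = 50): V_0 = e^(−0.04)·[0.6782·28.9036 + 0.3218·3.7679] = 19.9980

$20.00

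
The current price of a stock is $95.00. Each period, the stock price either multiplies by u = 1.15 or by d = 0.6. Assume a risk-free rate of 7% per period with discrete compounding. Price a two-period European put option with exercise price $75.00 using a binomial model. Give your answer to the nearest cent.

Risk-neutral probability p = (1 + 0.07 − 0.6)/(1.15 − 0.6) = 0.4700/0.5500 = 0.8545
Terminal stock prices: S_uu = 125.6, S_ud = 65.55, S_dd = 34.2
Terminal payoffs (K − S): max(-50.64, 0) = 0, max(9.45, 0) = 9.45, max(40.8, 0) = 40.8
Node u (S = 109.2): V_u = 1/1.07·[0.8545·0.0000 + 0.1455·9.4500] = 1.2846
Node d (S = 57): V_d = 1/1.07·[0.8545·9.4500 + 0.1455·40.8000] = 13.0935
Node 0 (S = 95): V_0 = 1/1.07·[0.8545·1.2846 + 0.1455·13.0935] = 2.8059

$2.81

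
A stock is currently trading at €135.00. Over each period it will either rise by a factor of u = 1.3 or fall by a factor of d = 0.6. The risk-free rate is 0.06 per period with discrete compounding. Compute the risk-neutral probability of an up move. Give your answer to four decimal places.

p = 0.6571

Risk-neutral probability p = (1 + 0.06 − 0.6)/(1.3 − 0.6) = 0.4600/0.7000 = 0.6571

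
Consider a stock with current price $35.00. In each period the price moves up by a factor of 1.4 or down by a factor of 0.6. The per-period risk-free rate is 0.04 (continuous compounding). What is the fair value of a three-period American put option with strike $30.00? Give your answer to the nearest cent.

$5.67

Risk-neutral probability p = (e^0.04 − 0.6)/(1.4 − 0.6) = 0.4408/0.8000 = 0.5510
Terminal stock prices: S_uuu = 96.04, S_uud = 41.16, S_udd = 17.64, S_ddd = 7.56
Terminal payoffs (K − S): max(-66.04, 0) = 0, max(-11.16, 0) = 0, max(12.36, 0) = 12.36, max(22.44, 0) = 22.44
Node uu (S = 68.6): continuation = e^(−0.04)·[0.5510·0.0000 + 0.4490·0.0000] = 0.0000; exercise value = 0.0000 ≤ continuation, so V_uu = 0.0000
Node ud (S = 29.4): continuation = e^(−0.04)·[0.5510·0.0000 + 0.4490·12.3600] = 5.3319; exercise value = 0.6000 ≤ continuation, so V_ud = 5.3319
Node dd (S = 12.6): continuation = e^(−0.04)·[0.5510·12.3600 + 0.4490·22.4400] = 16.2237; exercise value = 17.4000 > continuation, so V_dd = 17.4000 (exercise)
Node u (S = 49): continuation = e^(−0.04)·[0.5510·0.0000 + 0.4490·5.3319] = 2.3001; exercise value = 0.0000 ≤ continuation, so V_u = 2.3001
Node d (S = 21): continuation = e^(−0.04)·[0.5510·5.3319 + 0.4490·17.4000] = 10.3288; exercise value = 9.0000 ≤ continuation, so V_d = 10.3288
Node 0 (S = 35): continuation = e^(−0.04)·[0.5510·2.3001 + 0.4490·10.3288] = 5.6733; exercise value = 0.0000 ≤ continuation, so V_0 = 5.6733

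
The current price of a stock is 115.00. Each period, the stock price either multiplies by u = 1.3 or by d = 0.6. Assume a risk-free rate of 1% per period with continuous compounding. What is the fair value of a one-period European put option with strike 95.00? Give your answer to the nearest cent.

10.66

Risk-neutral probability p = (e^0.01 − 0.6)/(1.3 − 0.6) = 0.4101/0.7000 = 0.5858
Terminal stock prices: S_u = 149.5, S_d = 69
Terminal payoffs (K − S): max(-54.5, 0) = 0, max(26, 0) = 26
Node 0 (S = 115): V_0 = e^(−0.01)·[0.5858·0.0000 + 0.4142·26.0000] = 10.6624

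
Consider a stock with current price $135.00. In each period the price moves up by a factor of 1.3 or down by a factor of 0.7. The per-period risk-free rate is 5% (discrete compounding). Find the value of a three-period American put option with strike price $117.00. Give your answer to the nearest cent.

$13.43

Risk-neutral probability p = (1 + 0.05 − 0.7)/(1.3 − 0.7) = 0.3500/0.6000 = 0.5833
Terminal stock prices: S_uuu = 296.6, S_uud = 159.7, S_udd = 85.99, S_ddd = 46.3
Terminal payoffs (K − S): max(-179.6, 0) = 0, max(-42.71, 0) = 0, max(31.01, 0) = 31.01, max(70.7, 0) = 70.7
Node uu (S = 228.2): continuation = 1/1.05·[0.5833·0.0000 + 0.4167·0.0000] = 0.0000; exercise value = 0.0000 ≤ continuation, so V_uu = 0.0000
Node ud (S = 122.8): continuation = 1/1.05·[0.5833·0.0000 + 0.4167·31.0050] = 12.3036; exercise value = 0.0000 ≤ continuation, so V_ud = 12.3036
Node dd (S = 66.15): continuation = 1/1.05·[0.5833·31.0050 + 0.4167·70.6950] = 45.2786; exercise value = 50.8500 > continuation, so V_dd = 50.8500 (exercise)
Node u (S = 175.5): continuation = 1/1.05·[0.5833·0.0000 + 0.4167·12.3036] = 4.8824; exercise value = 0.0000 ≤ continuation, so V_u = 4.8824
Node d (S = 94.5): continuation = 1/1.05·[0.5833·12.3036 + 0.4167·50.8500] = 27.0139; exercise value = 22.5000 ≤ continuation, so V_d = 27.0139
Node 0 (S = 135): continuation = 1/1.05·[0.5833·4.8824 + 0.4167·27.0139] = 13.4322; exercise value = 0.0000 ≤ continuation, so V_0 = 13.4322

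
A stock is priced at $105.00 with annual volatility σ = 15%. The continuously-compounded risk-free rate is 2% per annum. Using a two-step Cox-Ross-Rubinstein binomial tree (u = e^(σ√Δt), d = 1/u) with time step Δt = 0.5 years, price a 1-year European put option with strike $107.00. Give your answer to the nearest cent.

CRR parameters: u = e^(σ√Δt) = e^(0.15·√0.5) = 1.1119, d = 1/u = 0.8994
Per-period rate: rΔt = 0.02·0.5 = 0.01, so R = e^0.01 = 1.0101
Risk-neutral probability p = (e^0.01 − 0.8994)/(1.1119 − 0.8994) = 0.1107/0.2125 = 0.5208
Terminal stock prices: S_uu = 129.8, S_ud = 105, S_dd = 84.93
Terminal payoffs (K − S): max(-22.81, 0) = 0, max(2, 0) = 2, max(22.07, 0) = 22.07
Node u (S = 116.7): V_u = e^(−0.01)·[0.5208·0.0000 + 0.4792·2.0000] = 0.9489
Node d (S = 94.43): V_d = e^(−0.01)·[0.5208·2.0000 + 0.4792·22.0699] = 11.5020
Node 0 (S = 105): V_0 = e^(−0.01)·[0.5208·0.9489 + 0.4792·11.5020] = 5.9462

$5.95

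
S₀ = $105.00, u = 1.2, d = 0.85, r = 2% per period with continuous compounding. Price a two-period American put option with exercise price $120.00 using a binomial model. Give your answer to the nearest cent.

$18.58

Risk-neutral probability p = (e^0.02 − 0.85)/(1.2 − 0.85) = 0.1702/0.3500 = 0.4863
Terminal stock prices: S_uu = 151.2, S_ud = 107.1, S_dd = 75.86
Terminal payoffs (K − S): max(-31.2, 0) = 0, max(12.9, 0) = 12.9, max(44.14, 0) = 44.14
Node u (S = 126): continuation = e^(−0.02)·[0.4863·0.0000 + 0.5137·12.9000] = 6.4956; exercise value = 0.0000 ≤ continuation, so V_u = 6.4956
Node d (S = 89.25): continuation = e^(−0.02)·[0.4863·12.9000 + 0.5137·44.1375] = 28.3738; exercise value = 30.7500 > continuation, so V_d = 30.7500 (exercise)
Node 0 (S = 105): continuation = e^(−0.02)·[0.4863·6.4956 + 0.5137·30.7500] = 18.5800; exercise value = 15.0000 ≤ continuation, so V_0 = 18.5800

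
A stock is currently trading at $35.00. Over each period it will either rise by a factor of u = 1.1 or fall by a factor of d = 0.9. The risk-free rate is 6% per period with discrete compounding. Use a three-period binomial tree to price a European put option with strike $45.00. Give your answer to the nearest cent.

$3.46

Risk-neutral probability p = (1 + 0.06 − 0.9)/(1.1 − 0.9) = 0.1600/0.2000 = 0.8000
Terminal stock prices: S_uuu = 46.59, S_uud = 38.12, S_udd = 31.19, S_ddd = 25.52
Terminal payoffs (K − S): max(-1.585, 0) = 0, max(6.885, 0) = 6.885, max(13.81, 0) = 13.81, max(19.48, 0) = 19.48
Node uu (S = 42.35): V_uu = 1/1.06·[0.8000·0.0000 + 0.2000·6.8850] = 1.2991
Node ud (S = 34.65): V_ud = 1/1.06·[0.8000·6.8850 + 0.2000·13.8150] = 7.8028
Node dd (S = 28.35): V_dd = 1/1.06·[0.8000·13.8150 + 0.2000·19.4850] = 14.1028
Node u (S = 38.5): V_u = 1/1.06·[0.8000·1.2991 + 0.2000·7.8028] = 2.4527
Node d (S = 31.5): V_d = 1/1.06·[0.8000·7.8028 + 0.2000·14.1028] = 8.5498
Node 0 (S = 35): V_0 = 1/1.06·[0.8000·2.4527 + 0.2000·8.5498] = 3.4642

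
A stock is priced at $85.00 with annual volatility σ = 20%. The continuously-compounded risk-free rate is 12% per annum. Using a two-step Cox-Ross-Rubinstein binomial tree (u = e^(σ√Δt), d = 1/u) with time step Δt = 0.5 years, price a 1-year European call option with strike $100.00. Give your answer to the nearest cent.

$5.28

CRR parameters: u = e^(σ√Δt) = e^(0.2·√0.5) = 1.1519, d = 1/u = 0.8681
Per-period rate: rΔt = 0.12·0.5 = 0.06, so R = e^0.06 = 1.0618
Risk-neutral probability p = (e^0.06 − 0.8681)/(1.1519 − 0.8681) = 0.1937/0.2838 = 0.6826
Terminal stock prices: S_uu = 112.8, S_ud = 85, S_dd = 64.06
Terminal payoffs (S − K): max(12.79, 0) = 12.79, max(-15, 0) = 0, max(-35.94, 0) = 0
Node u (S = 97.91): V_u = e^(−0.06)·[0.6826·12.7862 + 0.3174·0.0000] = 8.2196
Node d (S = 73.79): V_d = e^(−0.06)·[0.6826·0.0000 + 0.3174·0.0000] = 0.0000
Node 0 (S = 85): V_0 = e^(−0.06)·[0.6826·8.2196 + 0.3174·0.0000] = 5.2840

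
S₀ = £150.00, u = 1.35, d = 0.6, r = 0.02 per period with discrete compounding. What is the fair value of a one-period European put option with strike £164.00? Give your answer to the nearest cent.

£31.92

Risk-neutral probability p = (1 + 0.02 − 0.6)/(1.35 − 0.6) = 0.4200/0.7500 = 0.5600
Terminal stock prices: S_u = 202.5, S_d = 90
Terminal payoffs (K − S): max(-38.5, 0) = 0, max(74, 0) = 74
Node 0 (S = 150): V_0 = 1/1.02·[0.5600·0.0000 + 0.4400·74.0000] = 31.9216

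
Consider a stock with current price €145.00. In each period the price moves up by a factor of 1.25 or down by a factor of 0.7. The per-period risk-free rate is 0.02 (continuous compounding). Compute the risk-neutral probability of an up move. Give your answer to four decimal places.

Risk-neutral probability p = (e^0.02 − 0.7)/(1.25 − 0.7) = 0.3202/0.5500 = 0.5822

p = 0.5822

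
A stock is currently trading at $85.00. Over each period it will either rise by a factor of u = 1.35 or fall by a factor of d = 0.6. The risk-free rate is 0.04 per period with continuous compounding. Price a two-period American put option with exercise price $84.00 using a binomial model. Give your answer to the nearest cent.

Risk-neutral probability p = (e^0.04 − 0.6)/(1.35 − 0.6) = 0.4408/0.7500 = 0.5877
Terminal stock prices: S_uu = 154.9, S_ud = 68.85, S_dd = 30.6
Terminal payoffs (K − S): max(-70.91, 0) = 0, max(15.15, 0) = 15.15, max(53.4, 0) = 53.4
Node u (S = 114.8): continuation = e^(−0.04)·[0.5877·0.0000 + 0.4123·15.1500] = 6.0007; exercise value = 0.0000 ≤ continuation, so V_u = 6.0007
Node d (S = 51): continuation = e^(−0.04)·[0.5877·15.1500 + 0.4123·53.4000] = 29.7063; exercise value = 33.0000 > continuation, so V_d = 33.0000 (exercise)
Node 0 (S = 85): continuation = e^(−0.04)·[0.5877·6.0007 + 0.4123·33.0000] = 16.4595; exercise value = 0.0000 ≤ continuation, so V_0 = 16.4595

$16.46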